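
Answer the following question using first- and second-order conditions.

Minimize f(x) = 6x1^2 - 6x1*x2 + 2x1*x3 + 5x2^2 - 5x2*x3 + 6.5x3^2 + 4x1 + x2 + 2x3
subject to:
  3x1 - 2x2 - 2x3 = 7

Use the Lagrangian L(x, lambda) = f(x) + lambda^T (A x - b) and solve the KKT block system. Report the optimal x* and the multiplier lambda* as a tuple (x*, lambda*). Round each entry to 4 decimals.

Form the Lagrangian:
  L(x, lambda) = (1/2) x^T Q x + c^T x + lambda^T (A x - b)
Stationarity (grad_x L = 0): Q x + c + A^T lambda = 0.
Primal feasibility: A x = b.

This gives the KKT block system:
  [ Q   A^T ] [ x     ]   [-c ]
  [ A    0  ] [ lambda ] = [ b ]

Solving the linear system:
  x*      = (0.2461, -1.6178, -1.5131)
  lambda* = (-4.5445)
  f(x*)   = 14.0759

x* = (0.2461, -1.6178, -1.5131), lambda* = (-4.5445)


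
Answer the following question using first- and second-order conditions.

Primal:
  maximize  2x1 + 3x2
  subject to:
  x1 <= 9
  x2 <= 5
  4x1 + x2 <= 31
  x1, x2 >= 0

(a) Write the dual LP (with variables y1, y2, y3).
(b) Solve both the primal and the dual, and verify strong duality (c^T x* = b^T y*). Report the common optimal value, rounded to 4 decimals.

The standard primal-dual pair for 'max c^T x s.t. A x <= b, x >= 0' is:
  Dual:  min b^T y  s.t.  A^T y >= c,  y >= 0.

So the dual LP is:
  minimize  9y1 + 5y2 + 31y3
  subject to:
    y1 + 4y3 >= 2
    y2 + y3 >= 3
    y1, y2, y3 >= 0

Solving the primal: x* = (6.5, 5).
  primal value c^T x* = 28.
Solving the dual: y* = (0, 2.5, 0.5).
  dual value b^T y* = 28.
Strong duality: c^T x* = b^T y*. Confirmed.

28


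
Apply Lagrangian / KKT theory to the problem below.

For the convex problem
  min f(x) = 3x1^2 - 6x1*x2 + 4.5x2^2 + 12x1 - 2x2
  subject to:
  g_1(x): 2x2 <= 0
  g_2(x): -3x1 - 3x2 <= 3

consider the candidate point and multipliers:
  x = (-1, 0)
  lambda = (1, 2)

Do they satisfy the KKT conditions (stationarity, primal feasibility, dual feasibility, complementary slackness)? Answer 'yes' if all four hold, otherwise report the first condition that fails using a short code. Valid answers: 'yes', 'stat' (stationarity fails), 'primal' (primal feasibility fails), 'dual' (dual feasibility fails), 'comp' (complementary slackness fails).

Gradient of f: grad f(x) = Q x + c = (6, 4)
Constraint values g_i(x) = a_i^T x - b_i:
  g_1((-1, 0)) = 0
  g_2((-1, 0)) = 0
Stationarity residual: grad f(x) + sum_i lambda_i a_i = (0, 0)
  -> stationarity OK
Primal feasibility (all g_i <= 0): OK
Dual feasibility (all lambda_i >= 0): OK
Complementary slackness (lambda_i * g_i(x) = 0 for all i): OK

Verdict: yes, KKT holds.

yes


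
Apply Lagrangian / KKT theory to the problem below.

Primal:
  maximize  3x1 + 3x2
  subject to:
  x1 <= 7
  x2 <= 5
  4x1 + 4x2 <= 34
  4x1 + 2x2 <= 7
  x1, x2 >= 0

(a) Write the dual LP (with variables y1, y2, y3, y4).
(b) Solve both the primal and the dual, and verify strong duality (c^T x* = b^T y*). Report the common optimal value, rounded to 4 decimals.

The standard primal-dual pair for 'max c^T x s.t. A x <= b, x >= 0' is:
  Dual:  min b^T y  s.t.  A^T y >= c,  y >= 0.

So the dual LP is:
  minimize  7y1 + 5y2 + 34y3 + 7y4
  subject to:
    y1 + 4y3 + 4y4 >= 3
    y2 + 4y3 + 2y4 >= 3
    y1, y2, y3, y4 >= 0

Solving the primal: x* = (0, 3.5).
  primal value c^T x* = 10.5.
Solving the dual: y* = (0, 0, 0, 1.5).
  dual value b^T y* = 10.5.
Strong duality: c^T x* = b^T y*. Confirmed.

10.5


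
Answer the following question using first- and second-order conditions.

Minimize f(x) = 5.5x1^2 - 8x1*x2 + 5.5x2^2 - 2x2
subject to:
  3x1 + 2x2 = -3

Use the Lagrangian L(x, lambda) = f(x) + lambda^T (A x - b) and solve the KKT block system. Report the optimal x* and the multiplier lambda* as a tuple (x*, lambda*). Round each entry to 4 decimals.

Form the Lagrangian:
  L(x, lambda) = (1/2) x^T Q x + c^T x + lambda^T (A x - b)
Stationarity (grad_x L = 0): Q x + c + A^T lambda = 0.
Primal feasibility: A x = b.

This gives the KKT block system:
  [ Q   A^T ] [ x     ]   [-c ]
  [ A    0  ] [ lambda ] = [ b ]

Solving the linear system:
  x*      = (-0.6653, -0.5021)
  lambda* = (1.1004)
  f(x*)   = 2.1527

x* = (-0.6653, -0.5021), lambda* = (1.1004)


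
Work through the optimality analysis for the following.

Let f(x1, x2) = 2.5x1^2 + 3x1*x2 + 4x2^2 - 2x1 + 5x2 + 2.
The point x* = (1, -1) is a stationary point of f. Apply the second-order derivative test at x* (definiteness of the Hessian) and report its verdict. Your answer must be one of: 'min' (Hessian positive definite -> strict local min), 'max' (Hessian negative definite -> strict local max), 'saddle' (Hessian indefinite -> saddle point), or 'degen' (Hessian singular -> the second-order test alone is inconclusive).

Compute the Hessian H = grad^2 f:
  H = [[5, 3], [3, 8]]
Verify stationarity: grad f(x*) = H x* + g = (0, 0).
Eigenvalues of H: 3.1459, 9.8541.
Both eigenvalues > 0, so H is positive definite -> x* is a strict local min.

min


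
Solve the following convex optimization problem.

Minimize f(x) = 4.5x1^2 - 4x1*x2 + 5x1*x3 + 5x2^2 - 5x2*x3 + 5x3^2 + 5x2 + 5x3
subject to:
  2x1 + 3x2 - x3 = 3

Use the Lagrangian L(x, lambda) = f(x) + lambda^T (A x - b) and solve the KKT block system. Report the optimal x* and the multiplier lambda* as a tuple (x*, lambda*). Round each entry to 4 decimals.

Form the Lagrangian:
  L(x, lambda) = (1/2) x^T Q x + c^T x + lambda^T (A x - b)
Stationarity (grad_x L = 0): Q x + c + A^T lambda = 0.
Primal feasibility: A x = b.

This gives the KKT block system:
  [ Q   A^T ] [ x     ]   [-c ]
  [ A    0  ] [ lambda ] = [ b ]

Solving the linear system:
  x*      = (1.0775, -0.1533, -1.3048)
  lambda* = (-1.8936)
  f(x*)   = -0.8048

x* = (1.0775, -0.1533, -1.3048), lambda* = (-1.8936)


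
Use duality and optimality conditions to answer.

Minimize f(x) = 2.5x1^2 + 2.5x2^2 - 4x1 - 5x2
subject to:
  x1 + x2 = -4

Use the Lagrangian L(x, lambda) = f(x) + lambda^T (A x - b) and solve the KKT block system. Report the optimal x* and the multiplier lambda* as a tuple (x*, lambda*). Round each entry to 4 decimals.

Form the Lagrangian:
  L(x, lambda) = (1/2) x^T Q x + c^T x + lambda^T (A x - b)
Stationarity (grad_x L = 0): Q x + c + A^T lambda = 0.
Primal feasibility: A x = b.

This gives the KKT block system:
  [ Q   A^T ] [ x     ]   [-c ]
  [ A    0  ] [ lambda ] = [ b ]

Solving the linear system:
  x*      = (-2.1, -1.9)
  lambda* = (14.5)
  f(x*)   = 37.95

x* = (-2.1, -1.9), lambda* = (14.5)


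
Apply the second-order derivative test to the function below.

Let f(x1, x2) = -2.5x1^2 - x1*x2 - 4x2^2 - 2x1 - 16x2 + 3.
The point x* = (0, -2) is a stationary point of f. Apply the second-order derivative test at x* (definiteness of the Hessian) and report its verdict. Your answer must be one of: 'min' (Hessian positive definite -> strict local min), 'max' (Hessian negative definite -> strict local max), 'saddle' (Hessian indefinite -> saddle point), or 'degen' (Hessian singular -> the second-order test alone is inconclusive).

Compute the Hessian H = grad^2 f:
  H = [[-5, -1], [-1, -8]]
Verify stationarity: grad f(x*) = H x* + g = (0, 0).
Eigenvalues of H: -8.3028, -4.6972.
Both eigenvalues < 0, so H is negative definite -> x* is a strict local max.

max


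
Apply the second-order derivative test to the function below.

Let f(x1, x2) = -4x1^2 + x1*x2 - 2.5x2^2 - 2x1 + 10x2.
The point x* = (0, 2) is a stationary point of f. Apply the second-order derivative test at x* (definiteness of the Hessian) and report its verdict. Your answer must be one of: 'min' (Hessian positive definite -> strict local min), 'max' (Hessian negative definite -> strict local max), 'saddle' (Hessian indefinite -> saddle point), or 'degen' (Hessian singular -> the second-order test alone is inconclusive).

Compute the Hessian H = grad^2 f:
  H = [[-8, 1], [1, -5]]
Verify stationarity: grad f(x*) = H x* + g = (0, 0).
Eigenvalues of H: -8.3028, -4.6972.
Both eigenvalues < 0, so H is negative definite -> x* is a strict local max.

max


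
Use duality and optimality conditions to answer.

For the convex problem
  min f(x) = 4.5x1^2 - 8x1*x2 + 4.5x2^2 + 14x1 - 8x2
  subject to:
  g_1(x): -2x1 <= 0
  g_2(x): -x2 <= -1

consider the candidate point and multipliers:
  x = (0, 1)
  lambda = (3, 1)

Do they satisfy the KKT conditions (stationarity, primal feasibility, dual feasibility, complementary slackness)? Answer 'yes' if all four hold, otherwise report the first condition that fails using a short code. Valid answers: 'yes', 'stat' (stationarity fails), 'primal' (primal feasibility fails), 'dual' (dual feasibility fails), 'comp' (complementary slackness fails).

Gradient of f: grad f(x) = Q x + c = (6, 1)
Constraint values g_i(x) = a_i^T x - b_i:
  g_1((0, 1)) = 0
  g_2((0, 1)) = 0
Stationarity residual: grad f(x) + sum_i lambda_i a_i = (0, 0)
  -> stationarity OK
Primal feasibility (all g_i <= 0): OK
Dual feasibility (all lambda_i >= 0): OK
Complementary slackness (lambda_i * g_i(x) = 0 for all i): OK

Verdict: yes, KKT holds.

yes


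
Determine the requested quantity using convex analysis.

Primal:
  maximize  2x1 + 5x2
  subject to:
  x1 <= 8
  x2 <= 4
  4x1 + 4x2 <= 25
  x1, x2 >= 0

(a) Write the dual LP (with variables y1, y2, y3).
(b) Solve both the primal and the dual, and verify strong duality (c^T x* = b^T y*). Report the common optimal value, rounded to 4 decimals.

The standard primal-dual pair for 'max c^T x s.t. A x <= b, x >= 0' is:
  Dual:  min b^T y  s.t.  A^T y >= c,  y >= 0.

So the dual LP is:
  minimize  8y1 + 4y2 + 25y3
  subject to:
    y1 + 4y3 >= 2
    y2 + 4y3 >= 5
    y1, y2, y3 >= 0

Solving the primal: x* = (2.25, 4).
  primal value c^T x* = 24.5.
Solving the dual: y* = (0, 3, 0.5).
  dual value b^T y* = 24.5.
Strong duality: c^T x* = b^T y*. Confirmed.

24.5


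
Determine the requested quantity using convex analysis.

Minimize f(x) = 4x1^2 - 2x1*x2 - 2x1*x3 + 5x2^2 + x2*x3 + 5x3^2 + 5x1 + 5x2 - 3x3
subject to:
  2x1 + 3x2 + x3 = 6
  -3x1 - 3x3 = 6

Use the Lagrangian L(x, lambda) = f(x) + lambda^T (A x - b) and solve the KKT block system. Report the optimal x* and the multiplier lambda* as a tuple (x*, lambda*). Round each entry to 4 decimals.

Form the Lagrangian:
  L(x, lambda) = (1/2) x^T Q x + c^T x + lambda^T (A x - b)
Stationarity (grad_x L = 0): Q x + c + A^T lambda = 0.
Primal feasibility: A x = b.

This gives the KKT block system:
  [ Q   A^T ] [ x     ]   [-c ]
  [ A    0  ] [ lambda ] = [ b ]

Solving the linear system:
  x*      = (-0.5619, 2.854, -1.4381)
  lambda* = (-11.0752, -8.1593)
  f(x*)   = 65.5907

x* = (-0.5619, 2.854, -1.4381), lambda* = (-11.0752, -8.1593)


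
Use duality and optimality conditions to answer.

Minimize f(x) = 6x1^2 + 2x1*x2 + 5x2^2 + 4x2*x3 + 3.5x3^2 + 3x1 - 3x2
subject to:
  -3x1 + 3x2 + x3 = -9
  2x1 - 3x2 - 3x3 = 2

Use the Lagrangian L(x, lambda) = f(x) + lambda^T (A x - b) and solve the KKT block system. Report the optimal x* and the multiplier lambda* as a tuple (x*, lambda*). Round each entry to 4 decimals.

Form the Lagrangian:
  L(x, lambda) = (1/2) x^T Q x + c^T x + lambda^T (A x - b)
Stationarity (grad_x L = 0): Q x + c + A^T lambda = 0.
Primal feasibility: A x = b.

This gives the KKT block system:
  [ Q   A^T ] [ x     ]   [-c ]
  [ A    0  ] [ lambda ] = [ b ]

Solving the linear system:
  x*      = (1.6457, -2.2467, 2.6772)
  lambda* = (10.6102, 6.7878)
  f(x*)   = 46.7964

x* = (1.6457, -2.2467, 2.6772), lambda* = (10.6102, 6.7878)


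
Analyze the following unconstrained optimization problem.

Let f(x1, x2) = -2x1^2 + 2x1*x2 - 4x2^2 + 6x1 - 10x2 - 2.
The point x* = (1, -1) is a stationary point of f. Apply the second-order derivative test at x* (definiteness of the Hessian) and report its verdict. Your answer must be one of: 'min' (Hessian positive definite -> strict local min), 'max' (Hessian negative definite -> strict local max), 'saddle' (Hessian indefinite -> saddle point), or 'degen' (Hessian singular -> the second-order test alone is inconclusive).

Compute the Hessian H = grad^2 f:
  H = [[-4, 2], [2, -8]]
Verify stationarity: grad f(x*) = H x* + g = (0, 0).
Eigenvalues of H: -8.8284, -3.1716.
Both eigenvalues < 0, so H is negative definite -> x* is a strict local max.

max


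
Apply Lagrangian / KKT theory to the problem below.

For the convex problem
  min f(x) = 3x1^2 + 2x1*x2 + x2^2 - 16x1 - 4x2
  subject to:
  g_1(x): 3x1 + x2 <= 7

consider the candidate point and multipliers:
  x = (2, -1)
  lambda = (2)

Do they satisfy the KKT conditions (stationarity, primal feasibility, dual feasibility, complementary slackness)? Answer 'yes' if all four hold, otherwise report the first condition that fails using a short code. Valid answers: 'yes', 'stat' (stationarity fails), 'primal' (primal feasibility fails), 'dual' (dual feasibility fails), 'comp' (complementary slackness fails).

Gradient of f: grad f(x) = Q x + c = (-6, -2)
Constraint values g_i(x) = a_i^T x - b_i:
  g_1((2, -1)) = -2
Stationarity residual: grad f(x) + sum_i lambda_i a_i = (0, 0)
  -> stationarity OK
Primal feasibility (all g_i <= 0): OK
Dual feasibility (all lambda_i >= 0): OK
Complementary slackness (lambda_i * g_i(x) = 0 for all i): FAILS

Verdict: the first failing condition is complementary_slackness -> comp.

comp


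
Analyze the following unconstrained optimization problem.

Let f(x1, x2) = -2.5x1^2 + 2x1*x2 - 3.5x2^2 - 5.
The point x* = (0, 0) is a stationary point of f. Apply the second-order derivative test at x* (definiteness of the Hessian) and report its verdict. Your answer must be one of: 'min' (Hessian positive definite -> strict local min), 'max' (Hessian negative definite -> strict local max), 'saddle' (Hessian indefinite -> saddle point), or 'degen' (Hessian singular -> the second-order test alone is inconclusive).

Compute the Hessian H = grad^2 f:
  H = [[-5, 2], [2, -7]]
Verify stationarity: grad f(x*) = H x* + g = (0, 0).
Eigenvalues of H: -8.2361, -3.7639.
Both eigenvalues < 0, so H is negative definite -> x* is a strict local max.

max


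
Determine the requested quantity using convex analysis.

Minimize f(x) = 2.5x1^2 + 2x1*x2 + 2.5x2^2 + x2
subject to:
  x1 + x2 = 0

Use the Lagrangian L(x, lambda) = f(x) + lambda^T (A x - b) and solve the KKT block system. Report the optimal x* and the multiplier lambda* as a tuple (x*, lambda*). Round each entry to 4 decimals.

Form the Lagrangian:
  L(x, lambda) = (1/2) x^T Q x + c^T x + lambda^T (A x - b)
Stationarity (grad_x L = 0): Q x + c + A^T lambda = 0.
Primal feasibility: A x = b.

This gives the KKT block system:
  [ Q   A^T ] [ x     ]   [-c ]
  [ A    0  ] [ lambda ] = [ b ]

Solving the linear system:
  x*      = (0.1667, -0.1667)
  lambda* = (-0.5)
  f(x*)   = -0.0833

x* = (0.1667, -0.1667), lambda* = (-0.5)


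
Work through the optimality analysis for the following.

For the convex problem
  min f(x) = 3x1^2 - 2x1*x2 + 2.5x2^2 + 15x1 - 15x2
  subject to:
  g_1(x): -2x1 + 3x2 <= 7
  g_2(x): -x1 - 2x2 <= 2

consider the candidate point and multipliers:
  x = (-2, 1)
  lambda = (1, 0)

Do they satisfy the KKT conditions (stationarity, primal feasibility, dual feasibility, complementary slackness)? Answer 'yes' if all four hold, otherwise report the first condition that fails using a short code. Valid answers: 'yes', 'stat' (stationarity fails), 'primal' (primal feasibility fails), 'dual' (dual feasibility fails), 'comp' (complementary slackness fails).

Gradient of f: grad f(x) = Q x + c = (1, -6)
Constraint values g_i(x) = a_i^T x - b_i:
  g_1((-2, 1)) = 0
  g_2((-2, 1)) = -2
Stationarity residual: grad f(x) + sum_i lambda_i a_i = (-1, -3)
  -> stationarity FAILS
Primal feasibility (all g_i <= 0): OK
Dual feasibility (all lambda_i >= 0): OK
Complementary slackness (lambda_i * g_i(x) = 0 for all i): OK

Verdict: the first failing condition is stationarity -> stat.

stat


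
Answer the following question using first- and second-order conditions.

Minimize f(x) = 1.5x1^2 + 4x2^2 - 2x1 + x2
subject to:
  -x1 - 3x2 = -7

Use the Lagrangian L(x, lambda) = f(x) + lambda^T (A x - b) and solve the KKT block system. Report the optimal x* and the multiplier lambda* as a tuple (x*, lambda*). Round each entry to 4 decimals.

Form the Lagrangian:
  L(x, lambda) = (1/2) x^T Q x + c^T x + lambda^T (A x - b)
Stationarity (grad_x L = 0): Q x + c + A^T lambda = 0.
Primal feasibility: A x = b.

This gives the KKT block system:
  [ Q   A^T ] [ x     ]   [-c ]
  [ A    0  ] [ lambda ] = [ b ]

Solving the linear system:
  x*      = (2.2, 1.6)
  lambda* = (4.6)
  f(x*)   = 14.7

x* = (2.2, 1.6), lambda* = (4.6)


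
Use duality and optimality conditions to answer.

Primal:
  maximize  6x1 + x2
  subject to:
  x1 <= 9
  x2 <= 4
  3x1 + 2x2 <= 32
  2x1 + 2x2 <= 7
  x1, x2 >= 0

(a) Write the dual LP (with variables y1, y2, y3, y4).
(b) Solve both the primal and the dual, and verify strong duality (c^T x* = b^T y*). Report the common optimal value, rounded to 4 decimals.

The standard primal-dual pair for 'max c^T x s.t. A x <= b, x >= 0' is:
  Dual:  min b^T y  s.t.  A^T y >= c,  y >= 0.

So the dual LP is:
  minimize  9y1 + 4y2 + 32y3 + 7y4
  subject to:
    y1 + 3y3 + 2y4 >= 6
    y2 + 2y3 + 2y4 >= 1
    y1, y2, y3, y4 >= 0

Solving the primal: x* = (3.5, 0).
  primal value c^T x* = 21.
Solving the dual: y* = (0, 0, 0, 3).
  dual value b^T y* = 21.
Strong duality: c^T x* = b^T y*. Confirmed.

21


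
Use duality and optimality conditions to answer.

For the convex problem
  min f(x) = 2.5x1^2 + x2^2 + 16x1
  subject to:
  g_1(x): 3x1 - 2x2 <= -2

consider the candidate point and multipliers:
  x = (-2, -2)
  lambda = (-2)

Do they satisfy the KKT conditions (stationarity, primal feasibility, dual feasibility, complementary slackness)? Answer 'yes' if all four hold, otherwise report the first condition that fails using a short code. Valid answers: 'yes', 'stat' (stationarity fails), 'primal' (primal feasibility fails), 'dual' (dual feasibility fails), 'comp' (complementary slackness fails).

Gradient of f: grad f(x) = Q x + c = (6, -4)
Constraint values g_i(x) = a_i^T x - b_i:
  g_1((-2, -2)) = 0
Stationarity residual: grad f(x) + sum_i lambda_i a_i = (0, 0)
  -> stationarity OK
Primal feasibility (all g_i <= 0): OK
Dual feasibility (all lambda_i >= 0): FAILS
Complementary slackness (lambda_i * g_i(x) = 0 for all i): OK

Verdict: the first failing condition is dual_feasibility -> dual.

dual


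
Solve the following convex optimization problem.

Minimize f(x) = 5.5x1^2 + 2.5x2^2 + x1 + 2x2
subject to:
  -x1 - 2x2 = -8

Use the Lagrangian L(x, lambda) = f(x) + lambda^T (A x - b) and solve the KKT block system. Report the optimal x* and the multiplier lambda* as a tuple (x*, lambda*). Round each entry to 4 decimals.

Form the Lagrangian:
  L(x, lambda) = (1/2) x^T Q x + c^T x + lambda^T (A x - b)
Stationarity (grad_x L = 0): Q x + c + A^T lambda = 0.
Primal feasibility: A x = b.

This gives the KKT block system:
  [ Q   A^T ] [ x     ]   [-c ]
  [ A    0  ] [ lambda ] = [ b ]

Solving the linear system:
  x*      = (0.8163, 3.5918)
  lambda* = (9.9796)
  f(x*)   = 43.9184

x* = (0.8163, 3.5918), lambda* = (9.9796)


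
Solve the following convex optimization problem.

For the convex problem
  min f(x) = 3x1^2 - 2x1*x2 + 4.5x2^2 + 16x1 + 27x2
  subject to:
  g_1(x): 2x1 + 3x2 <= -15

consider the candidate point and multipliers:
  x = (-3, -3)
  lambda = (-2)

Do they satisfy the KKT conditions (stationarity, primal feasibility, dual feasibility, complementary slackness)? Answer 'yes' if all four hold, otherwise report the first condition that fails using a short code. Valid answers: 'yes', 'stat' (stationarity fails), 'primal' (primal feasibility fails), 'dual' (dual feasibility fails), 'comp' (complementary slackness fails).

Gradient of f: grad f(x) = Q x + c = (4, 6)
Constraint values g_i(x) = a_i^T x - b_i:
  g_1((-3, -3)) = 0
Stationarity residual: grad f(x) + sum_i lambda_i a_i = (0, 0)
  -> stationarity OK
Primal feasibility (all g_i <= 0): OK
Dual feasibility (all lambda_i >= 0): FAILS
Complementary slackness (lambda_i * g_i(x) = 0 for all i): OK

Verdict: the first failing condition is dual_feasibility -> dual.

dual


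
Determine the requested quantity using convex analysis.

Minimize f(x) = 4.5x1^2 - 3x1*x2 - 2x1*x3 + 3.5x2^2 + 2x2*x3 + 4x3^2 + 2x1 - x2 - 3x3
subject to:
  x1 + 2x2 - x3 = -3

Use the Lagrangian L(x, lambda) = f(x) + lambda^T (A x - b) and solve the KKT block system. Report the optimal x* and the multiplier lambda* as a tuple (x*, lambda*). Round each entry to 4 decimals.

Form the Lagrangian:
  L(x, lambda) = (1/2) x^T Q x + c^T x + lambda^T (A x - b)
Stationarity (grad_x L = 0): Q x + c + A^T lambda = 0.
Primal feasibility: A x = b.

This gives the KKT block system:
  [ Q   A^T ] [ x     ]   [-c ]
  [ A    0  ] [ lambda ] = [ b ]

Solving the linear system:
  x*      = (-0.5755, -0.8653, 0.6939)
  lambda* = (1.9714)
  f(x*)   = 1.7735

x* = (-0.5755, -0.8653, 0.6939), lambda* = (1.9714)


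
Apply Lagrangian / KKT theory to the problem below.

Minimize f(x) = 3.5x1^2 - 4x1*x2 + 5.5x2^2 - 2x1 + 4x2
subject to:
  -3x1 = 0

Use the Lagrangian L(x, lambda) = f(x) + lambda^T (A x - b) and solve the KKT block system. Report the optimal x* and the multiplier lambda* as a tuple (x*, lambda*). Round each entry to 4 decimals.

Form the Lagrangian:
  L(x, lambda) = (1/2) x^T Q x + c^T x + lambda^T (A x - b)
Stationarity (grad_x L = 0): Q x + c + A^T lambda = 0.
Primal feasibility: A x = b.

This gives the KKT block system:
  [ Q   A^T ] [ x     ]   [-c ]
  [ A    0  ] [ lambda ] = [ b ]

Solving the linear system:
  x*      = (0, -0.3636)
  lambda* = (-0.1818)
  f(x*)   = -0.7273

x* = (0, -0.3636), lambda* = (-0.1818)


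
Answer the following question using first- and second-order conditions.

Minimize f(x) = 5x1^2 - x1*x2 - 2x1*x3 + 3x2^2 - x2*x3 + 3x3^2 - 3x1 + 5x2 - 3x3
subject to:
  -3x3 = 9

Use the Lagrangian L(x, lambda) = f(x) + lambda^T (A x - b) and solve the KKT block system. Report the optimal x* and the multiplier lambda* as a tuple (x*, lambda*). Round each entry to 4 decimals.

Form the Lagrangian:
  L(x, lambda) = (1/2) x^T Q x + c^T x + lambda^T (A x - b)
Stationarity (grad_x L = 0): Q x + c + A^T lambda = 0.
Primal feasibility: A x = b.

This gives the KKT block system:
  [ Q   A^T ] [ x     ]   [-c ]
  [ A    0  ] [ lambda ] = [ b ]

Solving the linear system:
  x*      = (-0.4407, -1.4068, -3)
  lambda* = (-6.2373)
  f(x*)   = 29.7119

x* = (-0.4407, -1.4068, -3), lambda* = (-6.2373)


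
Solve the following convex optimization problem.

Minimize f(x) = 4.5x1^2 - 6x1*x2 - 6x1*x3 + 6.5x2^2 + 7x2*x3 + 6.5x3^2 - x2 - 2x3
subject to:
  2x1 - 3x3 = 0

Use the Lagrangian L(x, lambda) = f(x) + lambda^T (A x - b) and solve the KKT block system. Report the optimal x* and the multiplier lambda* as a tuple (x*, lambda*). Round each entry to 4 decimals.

Form the Lagrangian:
  L(x, lambda) = (1/2) x^T Q x + c^T x + lambda^T (A x - b)
Stationarity (grad_x L = 0): Q x + c + A^T lambda = 0.
Primal feasibility: A x = b.

This gives the KKT block system:
  [ Q   A^T ] [ x     ]   [-c ]
  [ A    0  ] [ lambda ] = [ b ]

Solving the linear system:
  x*      = (0.2162, 0.0991, 0.1441)
  lambda* = (-0.2432)
  f(x*)   = -0.1937

x* = (0.2162, 0.0991, 0.1441), lambda* = (-0.2432)


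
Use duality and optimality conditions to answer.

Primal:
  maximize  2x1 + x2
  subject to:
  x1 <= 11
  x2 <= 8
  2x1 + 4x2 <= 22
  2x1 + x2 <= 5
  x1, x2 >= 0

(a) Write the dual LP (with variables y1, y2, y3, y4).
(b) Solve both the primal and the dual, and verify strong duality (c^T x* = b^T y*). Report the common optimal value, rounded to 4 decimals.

The standard primal-dual pair for 'max c^T x s.t. A x <= b, x >= 0' is:
  Dual:  min b^T y  s.t.  A^T y >= c,  y >= 0.

So the dual LP is:
  minimize  11y1 + 8y2 + 22y3 + 5y4
  subject to:
    y1 + 2y3 + 2y4 >= 2
    y2 + 4y3 + y4 >= 1
    y1, y2, y3, y4 >= 0

Solving the primal: x* = (0, 5).
  primal value c^T x* = 5.
Solving the dual: y* = (0, 0, 0, 1).
  dual value b^T y* = 5.
Strong duality: c^T x* = b^T y*. Confirmed.

5


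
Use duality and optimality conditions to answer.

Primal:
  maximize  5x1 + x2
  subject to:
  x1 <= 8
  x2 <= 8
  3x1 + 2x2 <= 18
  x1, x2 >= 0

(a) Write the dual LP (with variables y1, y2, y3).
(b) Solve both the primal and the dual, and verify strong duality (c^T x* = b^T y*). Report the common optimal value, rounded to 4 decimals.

The standard primal-dual pair for 'max c^T x s.t. A x <= b, x >= 0' is:
  Dual:  min b^T y  s.t.  A^T y >= c,  y >= 0.

So the dual LP is:
  minimize  8y1 + 8y2 + 18y3
  subject to:
    y1 + 3y3 >= 5
    y2 + 2y3 >= 1
    y1, y2, y3 >= 0

Solving the primal: x* = (6, 0).
  primal value c^T x* = 30.
Solving the dual: y* = (0, 0, 1.6667).
  dual value b^T y* = 30.
Strong duality: c^T x* = b^T y*. Confirmed.

30


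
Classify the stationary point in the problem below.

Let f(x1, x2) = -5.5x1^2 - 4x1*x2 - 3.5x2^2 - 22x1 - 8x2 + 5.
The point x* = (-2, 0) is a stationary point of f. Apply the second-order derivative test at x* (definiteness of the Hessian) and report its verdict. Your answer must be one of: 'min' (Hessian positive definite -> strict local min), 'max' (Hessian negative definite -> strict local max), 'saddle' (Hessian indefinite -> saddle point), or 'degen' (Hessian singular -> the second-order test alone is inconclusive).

Compute the Hessian H = grad^2 f:
  H = [[-11, -4], [-4, -7]]
Verify stationarity: grad f(x*) = H x* + g = (0, 0).
Eigenvalues of H: -13.4721, -4.5279.
Both eigenvalues < 0, so H is negative definite -> x* is a strict local max.

max


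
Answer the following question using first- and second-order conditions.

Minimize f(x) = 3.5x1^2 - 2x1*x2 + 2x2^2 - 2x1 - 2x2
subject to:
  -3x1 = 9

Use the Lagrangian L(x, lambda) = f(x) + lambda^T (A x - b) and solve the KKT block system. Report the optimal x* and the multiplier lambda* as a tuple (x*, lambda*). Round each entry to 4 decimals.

Form the Lagrangian:
  L(x, lambda) = (1/2) x^T Q x + c^T x + lambda^T (A x - b)
Stationarity (grad_x L = 0): Q x + c + A^T lambda = 0.
Primal feasibility: A x = b.

This gives the KKT block system:
  [ Q   A^T ] [ x     ]   [-c ]
  [ A    0  ] [ lambda ] = [ b ]

Solving the linear system:
  x*      = (-3, -1)
  lambda* = (-7)
  f(x*)   = 35.5

x* = (-3, -1), lambda* = (-7)


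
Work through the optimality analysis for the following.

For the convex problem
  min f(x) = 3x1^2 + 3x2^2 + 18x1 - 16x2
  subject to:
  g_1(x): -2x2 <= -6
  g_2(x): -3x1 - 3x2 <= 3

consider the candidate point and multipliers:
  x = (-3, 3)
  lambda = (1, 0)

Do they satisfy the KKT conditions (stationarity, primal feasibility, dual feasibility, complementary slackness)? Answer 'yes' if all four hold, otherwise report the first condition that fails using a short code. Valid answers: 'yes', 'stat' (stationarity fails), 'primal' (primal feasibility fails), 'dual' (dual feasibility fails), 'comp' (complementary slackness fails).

Gradient of f: grad f(x) = Q x + c = (0, 2)
Constraint values g_i(x) = a_i^T x - b_i:
  g_1((-3, 3)) = 0
  g_2((-3, 3)) = -3
Stationarity residual: grad f(x) + sum_i lambda_i a_i = (0, 0)
  -> stationarity OK
Primal feasibility (all g_i <= 0): OK
Dual feasibility (all lambda_i >= 0): OK
Complementary slackness (lambda_i * g_i(x) = 0 for all i): OK

Verdict: yes, KKT holds.

yes


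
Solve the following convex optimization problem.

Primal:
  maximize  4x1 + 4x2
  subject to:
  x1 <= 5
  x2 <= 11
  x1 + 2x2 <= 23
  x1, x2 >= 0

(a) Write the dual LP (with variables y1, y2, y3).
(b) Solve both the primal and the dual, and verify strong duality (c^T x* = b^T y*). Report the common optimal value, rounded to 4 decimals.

The standard primal-dual pair for 'max c^T x s.t. A x <= b, x >= 0' is:
  Dual:  min b^T y  s.t.  A^T y >= c,  y >= 0.

So the dual LP is:
  minimize  5y1 + 11y2 + 23y3
  subject to:
    y1 + y3 >= 4
    y2 + 2y3 >= 4
    y1, y2, y3 >= 0

Solving the primal: x* = (5, 9).
  primal value c^T x* = 56.
Solving the dual: y* = (2, 0, 2).
  dual value b^T y* = 56.
Strong duality: c^T x* = b^T y*. Confirmed.

56


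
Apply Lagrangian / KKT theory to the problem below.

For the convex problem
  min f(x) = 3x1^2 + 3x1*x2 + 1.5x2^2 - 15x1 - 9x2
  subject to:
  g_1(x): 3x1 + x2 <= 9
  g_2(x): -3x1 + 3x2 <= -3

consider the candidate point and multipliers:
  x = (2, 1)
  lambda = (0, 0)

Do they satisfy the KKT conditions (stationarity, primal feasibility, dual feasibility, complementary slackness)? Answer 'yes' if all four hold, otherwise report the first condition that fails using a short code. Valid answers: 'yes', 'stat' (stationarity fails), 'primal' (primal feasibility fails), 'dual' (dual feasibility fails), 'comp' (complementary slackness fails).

Gradient of f: grad f(x) = Q x + c = (0, 0)
Constraint values g_i(x) = a_i^T x - b_i:
  g_1((2, 1)) = -2
  g_2((2, 1)) = 0
Stationarity residual: grad f(x) + sum_i lambda_i a_i = (0, 0)
  -> stationarity OK
Primal feasibility (all g_i <= 0): OK
Dual feasibility (all lambda_i >= 0): OK
Complementary slackness (lambda_i * g_i(x) = 0 for all i): OK

Verdict: yes, KKT holds.

yes


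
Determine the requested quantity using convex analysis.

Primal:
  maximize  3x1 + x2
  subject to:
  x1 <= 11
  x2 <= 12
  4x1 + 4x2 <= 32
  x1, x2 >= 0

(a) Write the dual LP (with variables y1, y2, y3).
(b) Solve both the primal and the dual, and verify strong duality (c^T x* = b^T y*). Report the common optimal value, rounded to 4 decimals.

The standard primal-dual pair for 'max c^T x s.t. A x <= b, x >= 0' is:
  Dual:  min b^T y  s.t.  A^T y >= c,  y >= 0.

So the dual LP is:
  minimize  11y1 + 12y2 + 32y3
  subject to:
    y1 + 4y3 >= 3
    y2 + 4y3 >= 1
    y1, y2, y3 >= 0

Solving the primal: x* = (8, 0).
  primal value c^T x* = 24.
Solving the dual: y* = (0, 0, 0.75).
  dual value b^T y* = 24.
Strong duality: c^T x* = b^T y*. Confirmed.

24


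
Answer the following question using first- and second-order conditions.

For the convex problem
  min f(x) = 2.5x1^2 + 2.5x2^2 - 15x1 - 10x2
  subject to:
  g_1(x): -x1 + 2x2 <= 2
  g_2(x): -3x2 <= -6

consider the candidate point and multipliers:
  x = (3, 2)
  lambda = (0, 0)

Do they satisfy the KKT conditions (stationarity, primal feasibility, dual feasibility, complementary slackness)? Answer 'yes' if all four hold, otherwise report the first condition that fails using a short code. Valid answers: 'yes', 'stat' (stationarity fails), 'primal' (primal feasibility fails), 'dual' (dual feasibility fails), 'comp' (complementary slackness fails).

Gradient of f: grad f(x) = Q x + c = (0, 0)
Constraint values g_i(x) = a_i^T x - b_i:
  g_1((3, 2)) = -1
  g_2((3, 2)) = 0
Stationarity residual: grad f(x) + sum_i lambda_i a_i = (0, 0)
  -> stationarity OK
Primal feasibility (all g_i <= 0): OK
Dual feasibility (all lambda_i >= 0): OK
Complementary slackness (lambda_i * g_i(x) = 0 for all i): OK

Verdict: yes, KKT holds.

yes


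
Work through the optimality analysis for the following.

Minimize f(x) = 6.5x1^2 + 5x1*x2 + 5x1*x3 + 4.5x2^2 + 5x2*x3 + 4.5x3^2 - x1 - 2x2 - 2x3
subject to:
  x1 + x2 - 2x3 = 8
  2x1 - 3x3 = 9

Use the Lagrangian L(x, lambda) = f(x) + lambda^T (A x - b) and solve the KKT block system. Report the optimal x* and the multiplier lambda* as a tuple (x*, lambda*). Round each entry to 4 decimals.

Form the Lagrangian:
  L(x, lambda) = (1/2) x^T Q x + c^T x + lambda^T (A x - b)
Stationarity (grad_x L = 0): Q x + c + A^T lambda = 0.
Primal feasibility: A x = b.

This gives the KKT block system:
  [ Q   A^T ] [ x     ]   [-c ]
  [ A    0  ] [ lambda ] = [ b ]

Solving the linear system:
  x*      = (0.6066, 2.2022, -2.5956)
  lambda* = (-7.875, 1.4779)
  f(x*)   = 24.9393

x* = (0.6066, 2.2022, -2.5956), lambda* = (-7.875, 1.4779)


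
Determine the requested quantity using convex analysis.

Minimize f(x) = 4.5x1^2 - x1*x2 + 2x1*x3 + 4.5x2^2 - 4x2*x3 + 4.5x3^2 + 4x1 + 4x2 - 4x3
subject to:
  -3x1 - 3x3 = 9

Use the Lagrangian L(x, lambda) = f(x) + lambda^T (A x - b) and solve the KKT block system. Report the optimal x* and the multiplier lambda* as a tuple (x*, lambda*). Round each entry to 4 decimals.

Form the Lagrangian:
  L(x, lambda) = (1/2) x^T Q x + c^T x + lambda^T (A x - b)
Stationarity (grad_x L = 0): Q x + c + A^T lambda = 0.
Primal feasibility: A x = b.

This gives the KKT block system:
  [ Q   A^T ] [ x     ]   [-c ]
  [ A    0  ] [ lambda ] = [ b ]

Solving the linear system:
  x*      = (-1.8205, -1.1709, -1.1795)
  lambda* = (-4.5242)
  f(x*)   = 16.735

x* = (-1.8205, -1.1709, -1.1795), lambda* = (-4.5242)


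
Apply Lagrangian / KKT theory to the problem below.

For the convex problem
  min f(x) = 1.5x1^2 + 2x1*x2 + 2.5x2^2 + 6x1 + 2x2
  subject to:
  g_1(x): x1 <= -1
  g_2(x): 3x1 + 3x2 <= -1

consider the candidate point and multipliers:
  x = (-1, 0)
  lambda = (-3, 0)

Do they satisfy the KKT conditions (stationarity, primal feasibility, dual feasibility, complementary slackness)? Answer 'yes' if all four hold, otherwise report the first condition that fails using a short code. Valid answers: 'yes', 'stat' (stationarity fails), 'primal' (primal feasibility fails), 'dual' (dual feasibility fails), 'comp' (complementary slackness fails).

Gradient of f: grad f(x) = Q x + c = (3, 0)
Constraint values g_i(x) = a_i^T x - b_i:
  g_1((-1, 0)) = 0
  g_2((-1, 0)) = -2
Stationarity residual: grad f(x) + sum_i lambda_i a_i = (0, 0)
  -> stationarity OK
Primal feasibility (all g_i <= 0): OK
Dual feasibility (all lambda_i >= 0): FAILS
Complementary slackness (lambda_i * g_i(x) = 0 for all i): OK

Verdict: the first failing condition is dual_feasibility -> dual.

dual


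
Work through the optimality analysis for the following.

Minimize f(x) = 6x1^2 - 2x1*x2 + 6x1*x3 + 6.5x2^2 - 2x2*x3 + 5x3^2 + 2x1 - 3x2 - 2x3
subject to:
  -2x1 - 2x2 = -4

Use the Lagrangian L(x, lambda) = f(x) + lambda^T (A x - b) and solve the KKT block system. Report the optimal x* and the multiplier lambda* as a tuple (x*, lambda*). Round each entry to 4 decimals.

Form the Lagrangian:
  L(x, lambda) = (1/2) x^T Q x + c^T x + lambda^T (A x - b)
Stationarity (grad_x L = 0): Q x + c + A^T lambda = 0.
Primal feasibility: A x = b.

This gives the KKT block system:
  [ Q   A^T ] [ x     ]   [-c ]
  [ A    0  ] [ lambda ] = [ b ]

Solving the linear system:
  x*      = (0.8938, 1.1062, -0.115)
  lambda* = (4.9115)
  f(x*)   = 9.1726

x* = (0.8938, 1.1062, -0.115), lambda* = (4.9115)


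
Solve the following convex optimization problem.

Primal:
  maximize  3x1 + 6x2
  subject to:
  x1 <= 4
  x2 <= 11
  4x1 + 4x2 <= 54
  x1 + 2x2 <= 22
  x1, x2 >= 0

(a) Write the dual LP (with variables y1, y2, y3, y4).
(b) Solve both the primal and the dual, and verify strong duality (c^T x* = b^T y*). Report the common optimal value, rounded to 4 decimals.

The standard primal-dual pair for 'max c^T x s.t. A x <= b, x >= 0' is:
  Dual:  min b^T y  s.t.  A^T y >= c,  y >= 0.

So the dual LP is:
  minimize  4y1 + 11y2 + 54y3 + 22y4
  subject to:
    y1 + 4y3 + y4 >= 3
    y2 + 4y3 + 2y4 >= 6
    y1, y2, y3, y4 >= 0

Solving the primal: x* = (4, 9).
  primal value c^T x* = 66.
Solving the dual: y* = (0, 0, 0, 3).
  dual value b^T y* = 66.
Strong duality: c^T x* = b^T y*. Confirmed.

66


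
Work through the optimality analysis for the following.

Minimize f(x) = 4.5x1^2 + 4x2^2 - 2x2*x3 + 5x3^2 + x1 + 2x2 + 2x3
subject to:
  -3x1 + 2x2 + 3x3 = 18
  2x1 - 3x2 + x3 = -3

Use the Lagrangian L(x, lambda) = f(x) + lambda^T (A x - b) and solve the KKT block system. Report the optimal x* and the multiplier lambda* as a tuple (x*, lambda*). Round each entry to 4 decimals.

Form the Lagrangian:
  L(x, lambda) = (1/2) x^T Q x + c^T x + lambda^T (A x - b)
Stationarity (grad_x L = 0): Q x + c + A^T lambda = 0.
Primal feasibility: A x = b.

This gives the KKT block system:
  [ Q   A^T ] [ x     ]   [-c ]
  [ A    0  ] [ lambda ] = [ b ]

Solving the linear system:
  x*      = (-2.0138, 0.8069, 3.4483)
  lambda* = (-9.6514, -5.9148)
  f(x*)   = 81.2382

x* = (-2.0138, 0.8069, 3.4483), lambda* = (-9.6514, -5.9148)


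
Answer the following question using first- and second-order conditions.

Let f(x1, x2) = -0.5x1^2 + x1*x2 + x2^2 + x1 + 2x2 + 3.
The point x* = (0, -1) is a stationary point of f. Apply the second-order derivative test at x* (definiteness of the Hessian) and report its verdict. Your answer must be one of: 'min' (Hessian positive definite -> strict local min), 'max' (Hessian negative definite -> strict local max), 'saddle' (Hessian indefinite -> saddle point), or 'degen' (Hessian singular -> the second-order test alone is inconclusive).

Compute the Hessian H = grad^2 f:
  H = [[-1, 1], [1, 2]]
Verify stationarity: grad f(x*) = H x* + g = (0, 0).
Eigenvalues of H: -1.3028, 2.3028.
Eigenvalues have mixed signs, so H is indefinite -> x* is a saddle point.

saddle


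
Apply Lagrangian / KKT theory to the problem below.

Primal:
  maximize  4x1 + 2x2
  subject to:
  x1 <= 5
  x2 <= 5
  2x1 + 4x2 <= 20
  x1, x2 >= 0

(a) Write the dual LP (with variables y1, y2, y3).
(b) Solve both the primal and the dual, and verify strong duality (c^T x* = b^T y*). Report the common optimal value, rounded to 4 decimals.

The standard primal-dual pair for 'max c^T x s.t. A x <= b, x >= 0' is:
  Dual:  min b^T y  s.t.  A^T y >= c,  y >= 0.

So the dual LP is:
  minimize  5y1 + 5y2 + 20y3
  subject to:
    y1 + 2y3 >= 4
    y2 + 4y3 >= 2
    y1, y2, y3 >= 0

Solving the primal: x* = (5, 2.5).
  primal value c^T x* = 25.
Solving the dual: y* = (3, 0, 0.5).
  dual value b^T y* = 25.
Strong duality: c^T x* = b^T y*. Confirmed.

25


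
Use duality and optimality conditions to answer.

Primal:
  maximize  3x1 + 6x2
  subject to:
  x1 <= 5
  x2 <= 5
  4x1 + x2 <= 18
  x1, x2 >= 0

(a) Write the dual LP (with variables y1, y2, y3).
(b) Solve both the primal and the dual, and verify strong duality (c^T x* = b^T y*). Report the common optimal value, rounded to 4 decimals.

The standard primal-dual pair for 'max c^T x s.t. A x <= b, x >= 0' is:
  Dual:  min b^T y  s.t.  A^T y >= c,  y >= 0.

So the dual LP is:
  minimize  5y1 + 5y2 + 18y3
  subject to:
    y1 + 4y3 >= 3
    y2 + y3 >= 6
    y1, y2, y3 >= 0

Solving the primal: x* = (3.25, 5).
  primal value c^T x* = 39.75.
Solving the dual: y* = (0, 5.25, 0.75).
  dual value b^T y* = 39.75.
Strong duality: c^T x* = b^T y*. Confirmed.

39.75


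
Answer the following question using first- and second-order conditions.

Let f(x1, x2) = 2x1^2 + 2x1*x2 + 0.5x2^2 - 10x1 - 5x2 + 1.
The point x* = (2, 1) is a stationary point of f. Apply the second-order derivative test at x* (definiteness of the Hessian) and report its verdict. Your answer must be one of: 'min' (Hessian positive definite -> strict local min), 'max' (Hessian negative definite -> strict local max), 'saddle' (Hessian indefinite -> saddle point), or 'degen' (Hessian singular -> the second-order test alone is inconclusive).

Compute the Hessian H = grad^2 f:
  H = [[4, 2], [2, 1]]
Verify stationarity: grad f(x*) = H x* + g = (0, 0).
Eigenvalues of H: 0, 5.
H has a zero eigenvalue (singular; positive semidefinite but not definite), so H is neither positive definite, negative definite, nor indefinite. The second-order test alone is inconclusive -> degen.
(Indeed, f is constant along the null direction of H through x*, so x* is not a strict local extremum.)

degen


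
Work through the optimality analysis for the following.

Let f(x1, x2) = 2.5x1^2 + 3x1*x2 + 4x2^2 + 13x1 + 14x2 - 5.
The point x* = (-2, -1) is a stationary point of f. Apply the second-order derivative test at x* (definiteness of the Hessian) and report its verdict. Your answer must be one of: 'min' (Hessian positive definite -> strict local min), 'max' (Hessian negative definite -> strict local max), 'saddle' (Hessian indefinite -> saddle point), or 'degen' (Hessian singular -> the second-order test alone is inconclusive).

Compute the Hessian H = grad^2 f:
  H = [[5, 3], [3, 8]]
Verify stationarity: grad f(x*) = H x* + g = (0, 0).
Eigenvalues of H: 3.1459, 9.8541.
Both eigenvalues > 0, so H is positive definite -> x* is a strict local min.

min


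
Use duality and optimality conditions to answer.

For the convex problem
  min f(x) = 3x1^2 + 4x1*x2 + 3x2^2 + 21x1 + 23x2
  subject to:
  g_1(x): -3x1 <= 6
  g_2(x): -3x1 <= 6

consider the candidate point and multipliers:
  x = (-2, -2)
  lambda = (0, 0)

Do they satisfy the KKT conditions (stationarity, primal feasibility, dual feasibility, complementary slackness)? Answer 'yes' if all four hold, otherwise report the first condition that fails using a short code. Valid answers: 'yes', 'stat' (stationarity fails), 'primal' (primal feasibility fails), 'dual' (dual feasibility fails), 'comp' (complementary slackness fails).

Gradient of f: grad f(x) = Q x + c = (1, 3)
Constraint values g_i(x) = a_i^T x - b_i:
  g_1((-2, -2)) = 0
  g_2((-2, -2)) = 0
Stationarity residual: grad f(x) + sum_i lambda_i a_i = (1, 3)
  -> stationarity FAILS
Primal feasibility (all g_i <= 0): OK
Dual feasibility (all lambda_i >= 0): OK
Complementary slackness (lambda_i * g_i(x) = 0 for all i): OK

Verdict: the first failing condition is stationarity -> stat.

stat
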